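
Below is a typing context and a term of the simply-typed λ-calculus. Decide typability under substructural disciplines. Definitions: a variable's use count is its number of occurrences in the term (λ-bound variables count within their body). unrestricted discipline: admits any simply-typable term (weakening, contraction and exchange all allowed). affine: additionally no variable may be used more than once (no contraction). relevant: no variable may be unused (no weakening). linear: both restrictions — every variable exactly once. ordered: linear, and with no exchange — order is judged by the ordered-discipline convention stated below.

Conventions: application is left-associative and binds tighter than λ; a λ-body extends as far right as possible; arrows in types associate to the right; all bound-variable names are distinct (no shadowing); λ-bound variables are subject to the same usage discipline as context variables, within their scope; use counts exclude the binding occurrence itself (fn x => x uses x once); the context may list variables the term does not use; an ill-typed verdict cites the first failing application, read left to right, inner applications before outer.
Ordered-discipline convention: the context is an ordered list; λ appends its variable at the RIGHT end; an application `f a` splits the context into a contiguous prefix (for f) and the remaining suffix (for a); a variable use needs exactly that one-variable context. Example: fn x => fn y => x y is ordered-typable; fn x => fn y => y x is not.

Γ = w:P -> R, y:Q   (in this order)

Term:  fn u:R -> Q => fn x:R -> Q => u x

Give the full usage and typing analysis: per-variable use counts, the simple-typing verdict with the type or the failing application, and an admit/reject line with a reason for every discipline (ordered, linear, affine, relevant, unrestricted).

counts: w: 0×, y: 0×, u [bound]: 1×, x [bound]: 1×
order of uses: u, x
typing: ill-typed: argument of type R -> Q where R is required
ordered ✗ (the type mismatch rejects it)
linear ✗ (not simply typable)
affine ✗ (fails simple typing)
relevant ✗ (a type mismatch blocks all five)
unrestricted ✗ (the type mismatch rejects it)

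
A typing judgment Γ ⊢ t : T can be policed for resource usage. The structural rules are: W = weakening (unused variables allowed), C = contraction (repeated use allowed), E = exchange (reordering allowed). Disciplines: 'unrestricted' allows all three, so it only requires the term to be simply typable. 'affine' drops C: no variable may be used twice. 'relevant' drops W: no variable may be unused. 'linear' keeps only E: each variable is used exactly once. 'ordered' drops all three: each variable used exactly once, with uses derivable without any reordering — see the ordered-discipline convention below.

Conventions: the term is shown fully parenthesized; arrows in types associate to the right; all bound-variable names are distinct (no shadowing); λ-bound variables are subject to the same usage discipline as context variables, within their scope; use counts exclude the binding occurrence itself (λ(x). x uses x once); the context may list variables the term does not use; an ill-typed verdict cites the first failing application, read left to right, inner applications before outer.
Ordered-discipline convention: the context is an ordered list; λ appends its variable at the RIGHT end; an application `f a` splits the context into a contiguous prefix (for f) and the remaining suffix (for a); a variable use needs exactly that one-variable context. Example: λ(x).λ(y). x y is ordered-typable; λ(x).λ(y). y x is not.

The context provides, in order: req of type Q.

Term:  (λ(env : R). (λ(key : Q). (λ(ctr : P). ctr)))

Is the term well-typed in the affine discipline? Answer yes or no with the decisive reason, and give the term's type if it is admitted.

yes — req, env, key, ctr: no repeats, contraction unneeded; term : R → Q → P → P
use counts: req: 0, env (bound): 0, key (bound): 0, ctr (bound): 1
left-to-right use order: ctr
typing: well-typed — term : R → Q → P → P
all disciplines: ordered ✗, linear ✗, affine ✓, relevant ✗, unrestricted ✓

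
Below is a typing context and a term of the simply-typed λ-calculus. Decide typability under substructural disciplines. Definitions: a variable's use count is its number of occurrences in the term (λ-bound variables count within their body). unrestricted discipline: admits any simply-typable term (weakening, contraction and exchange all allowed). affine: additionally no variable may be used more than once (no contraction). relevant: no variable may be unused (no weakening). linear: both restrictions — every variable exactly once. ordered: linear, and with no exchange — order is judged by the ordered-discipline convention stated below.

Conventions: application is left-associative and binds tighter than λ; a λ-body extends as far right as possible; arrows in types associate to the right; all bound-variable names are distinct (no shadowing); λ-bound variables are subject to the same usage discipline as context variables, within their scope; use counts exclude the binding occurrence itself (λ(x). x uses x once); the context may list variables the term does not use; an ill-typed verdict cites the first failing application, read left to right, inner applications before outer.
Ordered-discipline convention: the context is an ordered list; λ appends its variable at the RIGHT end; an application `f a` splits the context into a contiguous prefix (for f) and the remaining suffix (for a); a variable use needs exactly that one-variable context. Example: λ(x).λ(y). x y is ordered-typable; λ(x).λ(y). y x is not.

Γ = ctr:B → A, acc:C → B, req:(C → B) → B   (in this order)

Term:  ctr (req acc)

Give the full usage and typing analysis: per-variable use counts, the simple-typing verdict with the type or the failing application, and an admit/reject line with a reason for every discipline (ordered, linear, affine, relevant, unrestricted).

counts: ctr ×1, acc ×1, req ×1
left-to-right use order: ctr, req, acc
typing: well-typed — term : A
ordered: ✗, no ordered split (uses run ctr, req, acc)
linear: ✓, each of ctr, acc, req used exactly once
affine: ✓, ctr, acc, req: no repeats, contraction unneeded
relevant: ✓, ctr, acc, req: all used, weakening unneeded
unrestricted: ✓, simply typable at A; W, C, E all held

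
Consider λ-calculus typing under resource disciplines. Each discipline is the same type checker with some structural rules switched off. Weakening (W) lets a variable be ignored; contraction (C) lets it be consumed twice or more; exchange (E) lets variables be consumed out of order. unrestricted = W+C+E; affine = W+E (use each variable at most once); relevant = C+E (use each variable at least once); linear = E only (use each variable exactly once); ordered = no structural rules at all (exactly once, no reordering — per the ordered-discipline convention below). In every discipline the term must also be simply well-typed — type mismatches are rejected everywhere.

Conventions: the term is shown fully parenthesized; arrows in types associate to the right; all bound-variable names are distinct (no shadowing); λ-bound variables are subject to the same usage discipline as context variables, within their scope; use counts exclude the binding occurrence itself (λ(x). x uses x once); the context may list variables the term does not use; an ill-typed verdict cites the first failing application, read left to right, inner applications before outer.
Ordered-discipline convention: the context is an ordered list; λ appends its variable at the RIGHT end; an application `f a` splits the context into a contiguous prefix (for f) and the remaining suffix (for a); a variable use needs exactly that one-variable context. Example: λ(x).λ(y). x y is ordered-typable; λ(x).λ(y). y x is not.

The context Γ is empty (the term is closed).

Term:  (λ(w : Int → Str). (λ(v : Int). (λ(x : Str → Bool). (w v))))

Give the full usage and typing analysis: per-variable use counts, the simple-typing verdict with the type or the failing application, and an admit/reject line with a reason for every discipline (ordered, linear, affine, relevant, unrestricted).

use counts: w [bound] ×1, v [bound] ×1, x [bound] ×0
left-to-right use order: w, v
typing: ✓ — (Int → Str) → Int → (Str → Bool) → Str
ordered: ✗ — needs weakening: x unused
linear: ✗ — needs weakening: x unused
affine: ✓ — none of w, v, x used more than once
relevant: ✗ — needs weakening: x unused
unrestricted: ✓ — typability at (Int → Str) → Int → (Str → Bool) → Str is all that's needed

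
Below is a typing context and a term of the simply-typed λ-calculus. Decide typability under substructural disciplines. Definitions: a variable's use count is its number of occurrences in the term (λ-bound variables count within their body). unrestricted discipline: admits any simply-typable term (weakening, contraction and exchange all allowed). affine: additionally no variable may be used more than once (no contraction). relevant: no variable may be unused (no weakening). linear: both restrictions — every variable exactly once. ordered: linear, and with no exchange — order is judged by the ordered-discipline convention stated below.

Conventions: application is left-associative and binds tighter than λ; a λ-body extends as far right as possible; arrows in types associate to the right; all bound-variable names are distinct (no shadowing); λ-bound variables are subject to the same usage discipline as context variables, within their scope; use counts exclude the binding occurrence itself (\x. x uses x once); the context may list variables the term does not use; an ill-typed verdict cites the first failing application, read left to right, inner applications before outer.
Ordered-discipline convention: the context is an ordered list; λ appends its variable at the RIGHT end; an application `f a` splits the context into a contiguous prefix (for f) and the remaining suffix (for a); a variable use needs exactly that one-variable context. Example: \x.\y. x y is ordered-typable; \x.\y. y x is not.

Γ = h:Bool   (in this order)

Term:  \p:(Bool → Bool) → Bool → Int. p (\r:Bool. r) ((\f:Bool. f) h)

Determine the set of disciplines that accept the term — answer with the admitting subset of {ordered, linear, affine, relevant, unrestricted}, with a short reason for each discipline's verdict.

admitted in: linear, affine, relevant, unrestricted
counts: h ×1, p (λ-bound) ×1, r (λ-bound) ×1, f (λ-bound) ×1
use order (left to right): p, r, f, h
typing: well-typed — term : ((Bool → Bool) → Bool → Int) → Int
ordered: ✗ — use order p, r, f, h needs exchange
linear: ✓ — single use per variable (h, p, r, f)
affine: ✓ — none of h, p, r, f used more than once
relevant: ✓ — every one of h, p, r, f appears
unrestricted: ✓ — type-checks (((Bool → Bool) → Bool → Int) → Int) and nothing is barred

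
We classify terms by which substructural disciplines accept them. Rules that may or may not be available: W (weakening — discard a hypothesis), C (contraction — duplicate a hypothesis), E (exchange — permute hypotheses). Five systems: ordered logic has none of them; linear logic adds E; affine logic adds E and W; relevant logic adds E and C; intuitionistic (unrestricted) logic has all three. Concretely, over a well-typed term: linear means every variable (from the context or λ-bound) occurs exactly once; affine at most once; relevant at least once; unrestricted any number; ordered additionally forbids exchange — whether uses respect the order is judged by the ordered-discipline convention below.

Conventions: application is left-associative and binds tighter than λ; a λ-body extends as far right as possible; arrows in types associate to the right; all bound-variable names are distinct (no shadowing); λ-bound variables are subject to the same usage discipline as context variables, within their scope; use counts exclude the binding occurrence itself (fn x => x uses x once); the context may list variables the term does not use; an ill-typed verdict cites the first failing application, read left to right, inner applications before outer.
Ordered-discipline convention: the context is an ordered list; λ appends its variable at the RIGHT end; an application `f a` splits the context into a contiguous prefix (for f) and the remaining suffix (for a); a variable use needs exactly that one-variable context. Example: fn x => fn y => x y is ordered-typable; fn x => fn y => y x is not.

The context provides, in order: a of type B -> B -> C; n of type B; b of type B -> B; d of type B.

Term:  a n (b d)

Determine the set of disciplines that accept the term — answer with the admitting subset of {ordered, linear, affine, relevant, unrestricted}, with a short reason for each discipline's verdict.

admitted in: ordered, linear, affine, relevant, unrestricted
usage: a ×1; n ×1; b ×1; d ×1
left-to-right use order: a, n, b, d
typing: ✓ — C
ordered: ✓, a, n, b, d once each; derivable with no W/C/E
linear: ✓, each of a, n, b, d used exactly once
affine: ✓, at most one use each (a, n, b, d)
relevant: ✓, every one of a, n, b, d appears
unrestricted: ✓, type-checks (C) and nothing is barred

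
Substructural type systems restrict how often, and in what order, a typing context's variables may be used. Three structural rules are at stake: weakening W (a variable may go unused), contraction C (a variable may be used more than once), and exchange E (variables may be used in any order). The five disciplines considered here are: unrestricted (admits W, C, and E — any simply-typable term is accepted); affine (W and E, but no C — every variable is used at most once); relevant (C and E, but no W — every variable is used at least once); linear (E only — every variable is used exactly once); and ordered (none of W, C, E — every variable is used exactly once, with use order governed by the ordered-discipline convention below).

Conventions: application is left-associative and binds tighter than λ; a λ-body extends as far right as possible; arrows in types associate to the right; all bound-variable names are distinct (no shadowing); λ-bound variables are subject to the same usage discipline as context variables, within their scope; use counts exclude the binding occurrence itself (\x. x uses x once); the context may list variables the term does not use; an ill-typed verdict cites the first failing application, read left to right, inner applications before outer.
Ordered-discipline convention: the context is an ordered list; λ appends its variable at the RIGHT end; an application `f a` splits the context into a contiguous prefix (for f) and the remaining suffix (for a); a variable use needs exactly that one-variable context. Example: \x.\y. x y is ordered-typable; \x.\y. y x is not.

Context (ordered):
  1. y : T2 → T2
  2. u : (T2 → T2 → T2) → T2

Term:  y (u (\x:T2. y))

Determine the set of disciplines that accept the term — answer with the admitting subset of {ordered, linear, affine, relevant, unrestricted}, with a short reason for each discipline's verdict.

accepted by: unrestricted
counts: y=2; u=1; x [bound]=0
use order (left to right): y, u, y
typing: the term checks, with type T2
ordered: ✗, needs contraction — y ×2; x never used (weakening)
linear: ✗, needs contraction — y ×2; x never used (weakening)
affine: ✗, needs contraction — y ×2
relevant: ✗, x never used (weakening)
unrestricted: ✓, simply typable at T2; W, C, E all held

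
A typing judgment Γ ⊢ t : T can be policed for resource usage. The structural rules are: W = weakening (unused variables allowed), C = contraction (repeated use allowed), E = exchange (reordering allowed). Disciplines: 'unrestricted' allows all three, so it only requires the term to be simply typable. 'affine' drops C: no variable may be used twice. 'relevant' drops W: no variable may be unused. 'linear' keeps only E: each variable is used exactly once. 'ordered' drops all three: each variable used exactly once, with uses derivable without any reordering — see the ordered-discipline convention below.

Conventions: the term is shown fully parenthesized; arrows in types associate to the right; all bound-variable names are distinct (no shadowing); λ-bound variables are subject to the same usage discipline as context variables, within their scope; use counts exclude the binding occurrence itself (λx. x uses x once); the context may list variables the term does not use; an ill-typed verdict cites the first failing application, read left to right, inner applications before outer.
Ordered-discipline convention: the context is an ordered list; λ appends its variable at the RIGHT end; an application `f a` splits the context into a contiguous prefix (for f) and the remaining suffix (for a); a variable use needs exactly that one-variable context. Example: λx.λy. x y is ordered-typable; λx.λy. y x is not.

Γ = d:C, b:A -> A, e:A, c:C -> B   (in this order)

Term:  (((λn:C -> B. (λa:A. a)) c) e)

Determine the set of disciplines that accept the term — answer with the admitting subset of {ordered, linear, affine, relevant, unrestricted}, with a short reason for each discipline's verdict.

admitting disciplines: affine, unrestricted
variable uses: d: 0, b: 0, e: 1, c: 1, n (λ-bound): 0, a (λ-bound): 1
order of uses: a, c, e
typing: ✓ — A
ordered ✗ (needs weakening: d, b, n unused)
linear ✗ (needs weakening: d, b, n unused)
affine ✓ (d, b, e, c, n, a: no repeats, contraction unneeded)
relevant ✗ (needs weakening: d, b, n unused)
unrestricted ✓ (typability at A is all that's needed)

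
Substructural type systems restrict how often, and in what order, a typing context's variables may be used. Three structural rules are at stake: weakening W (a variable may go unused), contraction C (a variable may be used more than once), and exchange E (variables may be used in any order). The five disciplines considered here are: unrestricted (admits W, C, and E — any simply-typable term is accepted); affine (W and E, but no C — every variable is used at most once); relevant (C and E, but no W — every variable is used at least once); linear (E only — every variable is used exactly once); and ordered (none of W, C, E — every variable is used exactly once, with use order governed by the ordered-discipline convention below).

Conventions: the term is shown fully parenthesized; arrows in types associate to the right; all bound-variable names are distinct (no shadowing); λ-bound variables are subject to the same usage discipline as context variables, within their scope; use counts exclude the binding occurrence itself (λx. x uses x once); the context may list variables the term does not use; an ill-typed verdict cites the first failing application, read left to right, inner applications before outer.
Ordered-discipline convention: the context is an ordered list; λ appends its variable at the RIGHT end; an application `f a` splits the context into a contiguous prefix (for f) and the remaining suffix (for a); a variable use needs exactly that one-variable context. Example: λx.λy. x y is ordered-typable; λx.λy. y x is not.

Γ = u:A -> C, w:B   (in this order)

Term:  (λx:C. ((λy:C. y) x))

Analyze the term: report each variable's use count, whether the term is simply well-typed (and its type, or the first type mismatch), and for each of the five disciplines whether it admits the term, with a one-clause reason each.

use counts: u=0, w=0, x (bound)=1, y (bound)=1
uses in reading order: y, x
typing: ✓ — C -> C
ordered ✗ (unused: u, w — weakening required)
linear ✗ (unused: u, w — weakening required)
affine ✓ (at most one use each (u, w, x, y))
relevant ✗ (unused: u, w — weakening required)
unrestricted ✓ (simply typable at C -> C; W, C, E all held)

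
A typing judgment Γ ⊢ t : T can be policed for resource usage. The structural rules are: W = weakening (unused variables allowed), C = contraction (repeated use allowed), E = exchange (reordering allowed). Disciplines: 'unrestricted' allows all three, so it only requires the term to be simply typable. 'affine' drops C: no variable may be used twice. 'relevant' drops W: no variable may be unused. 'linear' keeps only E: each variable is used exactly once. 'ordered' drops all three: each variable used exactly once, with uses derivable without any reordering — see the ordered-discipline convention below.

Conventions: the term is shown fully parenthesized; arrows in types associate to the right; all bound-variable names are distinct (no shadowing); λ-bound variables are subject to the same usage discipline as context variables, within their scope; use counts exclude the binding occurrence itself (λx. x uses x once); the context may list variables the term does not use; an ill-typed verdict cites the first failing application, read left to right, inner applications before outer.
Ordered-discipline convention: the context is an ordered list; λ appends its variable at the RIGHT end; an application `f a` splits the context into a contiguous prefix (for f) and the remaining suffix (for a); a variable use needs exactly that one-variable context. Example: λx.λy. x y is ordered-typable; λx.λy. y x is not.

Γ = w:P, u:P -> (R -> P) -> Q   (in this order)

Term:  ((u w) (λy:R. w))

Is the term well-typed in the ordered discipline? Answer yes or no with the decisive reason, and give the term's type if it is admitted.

no — w ×2 used more than once (contraction); unused: y — weakening required
use counts: w=2; u=1; y [bound]=0
uses in reading order: u, w, w
typing: the term checks, with type Q
all disciplines: ordered ✗ | linear ✗ | affine ✗ | relevant ✗ | unrestricted ✓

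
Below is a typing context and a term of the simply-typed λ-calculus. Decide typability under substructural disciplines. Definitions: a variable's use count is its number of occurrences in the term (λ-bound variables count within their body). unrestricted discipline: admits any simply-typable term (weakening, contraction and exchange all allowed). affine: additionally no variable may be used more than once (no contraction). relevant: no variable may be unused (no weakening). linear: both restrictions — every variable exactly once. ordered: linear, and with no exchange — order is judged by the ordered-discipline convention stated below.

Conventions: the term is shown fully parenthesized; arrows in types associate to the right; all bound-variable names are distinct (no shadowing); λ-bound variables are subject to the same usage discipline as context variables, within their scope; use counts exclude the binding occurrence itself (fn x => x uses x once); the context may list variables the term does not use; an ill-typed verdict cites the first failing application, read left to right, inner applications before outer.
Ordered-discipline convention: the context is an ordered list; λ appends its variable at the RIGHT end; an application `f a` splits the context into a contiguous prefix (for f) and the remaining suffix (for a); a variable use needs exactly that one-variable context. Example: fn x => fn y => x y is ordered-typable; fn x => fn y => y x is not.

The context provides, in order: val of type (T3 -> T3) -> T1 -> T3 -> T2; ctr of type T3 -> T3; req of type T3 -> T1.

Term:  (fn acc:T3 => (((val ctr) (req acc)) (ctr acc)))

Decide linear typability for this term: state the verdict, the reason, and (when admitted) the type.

no — ctr ×2, acc ×2 used more than once (contraction)
use counts: val ×1, ctr ×2, req ×1, acc [bound] ×2
left-to-right use order: val, ctr, req, acc, ctr, acc
typing: ✓ — T3 -> T2
across the five disciplines: ordered ✗, linear ✗, affine ✗, relevant ✓, unrestricted ✓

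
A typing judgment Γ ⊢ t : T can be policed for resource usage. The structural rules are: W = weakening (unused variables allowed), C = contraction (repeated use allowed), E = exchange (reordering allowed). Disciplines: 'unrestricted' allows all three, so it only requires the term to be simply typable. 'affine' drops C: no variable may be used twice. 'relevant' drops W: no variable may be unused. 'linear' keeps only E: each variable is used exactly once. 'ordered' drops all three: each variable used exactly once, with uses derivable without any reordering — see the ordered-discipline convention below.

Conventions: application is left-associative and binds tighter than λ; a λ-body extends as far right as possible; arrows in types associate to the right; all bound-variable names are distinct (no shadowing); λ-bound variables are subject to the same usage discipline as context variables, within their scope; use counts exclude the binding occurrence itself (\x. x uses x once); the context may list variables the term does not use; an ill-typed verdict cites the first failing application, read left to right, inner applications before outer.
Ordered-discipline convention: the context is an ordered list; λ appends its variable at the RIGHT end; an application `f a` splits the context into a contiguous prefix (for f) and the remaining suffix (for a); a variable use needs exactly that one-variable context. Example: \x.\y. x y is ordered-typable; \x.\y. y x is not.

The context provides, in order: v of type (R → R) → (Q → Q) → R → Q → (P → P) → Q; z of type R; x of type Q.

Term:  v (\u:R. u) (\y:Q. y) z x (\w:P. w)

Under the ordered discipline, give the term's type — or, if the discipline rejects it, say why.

term : Q
counts: v: 1, z: 1, x: 1, u [bound]: 1, y [bound]: 1, w [bound]: 1
uses in reading order: v, u, y, z, x, w
typing: well-typed at Q
across the five disciplines: ordered ✓ | linear ✓ | affine ✓ | relevant ✓ | unrestricted ✓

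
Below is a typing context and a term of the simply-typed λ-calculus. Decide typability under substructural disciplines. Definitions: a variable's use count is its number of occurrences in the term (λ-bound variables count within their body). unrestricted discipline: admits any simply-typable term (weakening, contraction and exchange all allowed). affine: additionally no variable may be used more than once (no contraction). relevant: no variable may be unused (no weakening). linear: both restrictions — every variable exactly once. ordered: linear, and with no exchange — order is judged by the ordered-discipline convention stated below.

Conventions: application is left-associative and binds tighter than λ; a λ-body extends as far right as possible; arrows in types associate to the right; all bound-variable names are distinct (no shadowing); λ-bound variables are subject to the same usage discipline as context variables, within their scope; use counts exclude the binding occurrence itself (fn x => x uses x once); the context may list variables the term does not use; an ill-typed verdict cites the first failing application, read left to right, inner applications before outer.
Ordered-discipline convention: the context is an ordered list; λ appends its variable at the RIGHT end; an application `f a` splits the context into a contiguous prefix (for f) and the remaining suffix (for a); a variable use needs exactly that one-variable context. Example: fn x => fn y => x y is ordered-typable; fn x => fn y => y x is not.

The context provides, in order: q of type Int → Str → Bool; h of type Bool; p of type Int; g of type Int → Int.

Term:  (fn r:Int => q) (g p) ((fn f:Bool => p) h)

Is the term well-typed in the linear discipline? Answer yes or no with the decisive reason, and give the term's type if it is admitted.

no — repeated use of p ×2; unused: r, f — weakening required
counts: q=1, h=1, p=2, g=1, r (λ-bound)=0, f (λ-bound)=0
uses in reading order: q, g, p, p, h
typing: the term checks, with type Str → Bool
across the five disciplines: ordered ✗ | linear ✗ | affine ✗ | relevant ✗ | unrestricted ✓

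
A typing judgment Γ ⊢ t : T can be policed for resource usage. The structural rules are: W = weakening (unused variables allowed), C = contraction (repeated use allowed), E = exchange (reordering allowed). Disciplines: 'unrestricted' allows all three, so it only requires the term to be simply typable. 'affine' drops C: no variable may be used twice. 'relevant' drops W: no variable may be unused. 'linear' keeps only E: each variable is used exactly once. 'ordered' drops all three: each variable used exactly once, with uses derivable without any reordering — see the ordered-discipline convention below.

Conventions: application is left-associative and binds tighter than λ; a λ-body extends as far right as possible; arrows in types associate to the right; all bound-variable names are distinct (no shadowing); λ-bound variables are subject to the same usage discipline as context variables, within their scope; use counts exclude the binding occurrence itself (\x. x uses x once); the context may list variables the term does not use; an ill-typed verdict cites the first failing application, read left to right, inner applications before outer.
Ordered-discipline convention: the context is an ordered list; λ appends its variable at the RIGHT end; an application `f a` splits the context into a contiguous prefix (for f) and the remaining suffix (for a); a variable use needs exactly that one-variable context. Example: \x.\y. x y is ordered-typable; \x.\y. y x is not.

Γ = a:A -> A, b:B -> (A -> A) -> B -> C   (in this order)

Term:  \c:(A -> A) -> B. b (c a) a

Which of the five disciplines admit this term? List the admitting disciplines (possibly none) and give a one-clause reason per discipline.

admitted in: relevant, unrestricted
counts: a ×2, b ×1, c [bound] ×1
uses in reading order: b, c, a, a
typing: well-typed at ((A -> A) -> B) -> B -> C
ordered: ✗, uses contraction: a ×2
linear: ✗, uses contraction: a ×2
affine: ✗, uses contraction: a ×2
relevant: ✓, none of a, b, c goes unused
unrestricted: ✓, typability at ((A -> A) -> B) -> B -> C is all that's needed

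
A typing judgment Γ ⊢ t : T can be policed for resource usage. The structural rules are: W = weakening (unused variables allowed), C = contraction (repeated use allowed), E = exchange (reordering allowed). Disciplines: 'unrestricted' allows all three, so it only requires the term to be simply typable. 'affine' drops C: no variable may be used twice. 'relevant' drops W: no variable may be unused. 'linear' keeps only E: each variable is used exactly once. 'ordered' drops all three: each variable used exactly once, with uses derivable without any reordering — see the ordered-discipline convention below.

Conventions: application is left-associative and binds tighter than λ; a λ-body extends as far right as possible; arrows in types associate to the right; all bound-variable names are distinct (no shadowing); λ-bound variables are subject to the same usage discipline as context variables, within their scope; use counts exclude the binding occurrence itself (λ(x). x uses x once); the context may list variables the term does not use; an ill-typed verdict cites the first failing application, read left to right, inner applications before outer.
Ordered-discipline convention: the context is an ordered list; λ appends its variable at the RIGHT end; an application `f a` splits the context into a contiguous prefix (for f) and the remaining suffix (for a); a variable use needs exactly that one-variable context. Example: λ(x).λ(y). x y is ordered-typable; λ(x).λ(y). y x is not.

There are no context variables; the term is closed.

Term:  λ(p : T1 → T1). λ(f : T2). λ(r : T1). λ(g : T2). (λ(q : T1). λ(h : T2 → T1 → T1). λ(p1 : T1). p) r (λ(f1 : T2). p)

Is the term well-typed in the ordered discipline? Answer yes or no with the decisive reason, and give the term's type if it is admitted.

no — repeated use of p ×2; unused: f, g, q, h, p1, f1 — weakening required
variable uses: p (bound)=2, f (bound)=0, r (bound)=1, g (bound)=0, q (bound)=0, h (bound)=0, p1 (bound)=0, f1 (bound)=0
uses in reading order: p, r, p
typing: well-typed at (T1 → T1) → T2 → T1 → T2 → T1 → T1 → T1
per-discipline verdicts: ordered ✗, linear ✗, affine ✗, relevant ✗, unrestricted ✓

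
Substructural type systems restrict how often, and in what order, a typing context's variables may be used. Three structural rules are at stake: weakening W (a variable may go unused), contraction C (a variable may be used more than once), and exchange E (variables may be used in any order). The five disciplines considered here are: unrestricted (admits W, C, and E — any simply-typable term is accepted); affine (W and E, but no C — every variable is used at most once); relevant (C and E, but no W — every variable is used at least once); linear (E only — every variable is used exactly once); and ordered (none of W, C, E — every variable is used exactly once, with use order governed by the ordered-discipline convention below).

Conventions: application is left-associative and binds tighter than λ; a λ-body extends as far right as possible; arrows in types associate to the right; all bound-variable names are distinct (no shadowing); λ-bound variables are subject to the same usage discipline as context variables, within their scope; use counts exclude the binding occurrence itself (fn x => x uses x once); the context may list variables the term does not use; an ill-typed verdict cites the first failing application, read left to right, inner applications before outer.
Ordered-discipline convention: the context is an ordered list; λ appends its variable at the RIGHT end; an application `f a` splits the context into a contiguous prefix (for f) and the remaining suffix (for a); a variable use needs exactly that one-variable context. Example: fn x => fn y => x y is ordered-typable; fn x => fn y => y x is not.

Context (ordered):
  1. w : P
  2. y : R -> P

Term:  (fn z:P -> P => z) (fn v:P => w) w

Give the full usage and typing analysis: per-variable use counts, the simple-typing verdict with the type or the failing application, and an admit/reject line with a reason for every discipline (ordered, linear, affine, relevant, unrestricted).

usage: w ×2, y ×0, z (bound) ×1, v (bound) ×0
use order (left to right): z, w, w
typing: well-typed — term : P
ordered: ✗, needs contraction — w ×2; y, v never used (weakening)
linear: ✗, needs contraction — w ×2; y, v never used (weakening)
affine: ✗, needs contraction — w ×2
relevant: ✗, y, v never used (weakening)
unrestricted: ✓, well-typed at P; no restrictions here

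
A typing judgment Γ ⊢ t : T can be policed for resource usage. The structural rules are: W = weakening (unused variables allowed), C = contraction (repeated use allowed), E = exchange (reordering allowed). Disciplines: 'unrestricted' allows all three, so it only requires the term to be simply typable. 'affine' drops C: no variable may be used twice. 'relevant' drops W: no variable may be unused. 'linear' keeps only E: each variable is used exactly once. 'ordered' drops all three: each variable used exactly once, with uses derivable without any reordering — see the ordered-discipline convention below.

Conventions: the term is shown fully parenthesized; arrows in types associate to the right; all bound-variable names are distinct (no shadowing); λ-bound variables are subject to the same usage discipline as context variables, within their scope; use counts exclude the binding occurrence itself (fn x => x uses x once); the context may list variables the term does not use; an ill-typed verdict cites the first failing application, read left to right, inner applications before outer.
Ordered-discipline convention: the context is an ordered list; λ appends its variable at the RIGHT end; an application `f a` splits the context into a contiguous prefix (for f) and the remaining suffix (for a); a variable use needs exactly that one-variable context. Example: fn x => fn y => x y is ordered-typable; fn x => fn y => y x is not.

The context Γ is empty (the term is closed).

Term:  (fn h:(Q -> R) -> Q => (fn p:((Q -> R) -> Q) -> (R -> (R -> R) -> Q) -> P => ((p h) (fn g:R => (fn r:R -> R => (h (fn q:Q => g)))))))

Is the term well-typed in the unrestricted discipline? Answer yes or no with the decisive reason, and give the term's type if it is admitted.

yes — type-checks (((Q -> R) -> Q) -> (((Q -> R) -> Q) -> (R -> (R -> R) -> Q) -> P) -> P) and nothing is barred; term : ((Q -> R) -> Q) -> (((Q -> R) -> Q) -> (R -> (R -> R) -> Q) -> P) -> P
counts: h [bound]: 2×; p [bound]: 1×; g [bound]: 1×; r [bound]: 0×; q [bound]: 0×
uses in reading order: p, h, h, g
typing: ✓ — ((Q -> R) -> Q) -> (((Q -> R) -> Q) -> (R -> (R -> R) -> Q) -> P) -> P
across the five disciplines: ordered ✗, linear ✗, affine ✗, relevant ✗, unrestricted ✓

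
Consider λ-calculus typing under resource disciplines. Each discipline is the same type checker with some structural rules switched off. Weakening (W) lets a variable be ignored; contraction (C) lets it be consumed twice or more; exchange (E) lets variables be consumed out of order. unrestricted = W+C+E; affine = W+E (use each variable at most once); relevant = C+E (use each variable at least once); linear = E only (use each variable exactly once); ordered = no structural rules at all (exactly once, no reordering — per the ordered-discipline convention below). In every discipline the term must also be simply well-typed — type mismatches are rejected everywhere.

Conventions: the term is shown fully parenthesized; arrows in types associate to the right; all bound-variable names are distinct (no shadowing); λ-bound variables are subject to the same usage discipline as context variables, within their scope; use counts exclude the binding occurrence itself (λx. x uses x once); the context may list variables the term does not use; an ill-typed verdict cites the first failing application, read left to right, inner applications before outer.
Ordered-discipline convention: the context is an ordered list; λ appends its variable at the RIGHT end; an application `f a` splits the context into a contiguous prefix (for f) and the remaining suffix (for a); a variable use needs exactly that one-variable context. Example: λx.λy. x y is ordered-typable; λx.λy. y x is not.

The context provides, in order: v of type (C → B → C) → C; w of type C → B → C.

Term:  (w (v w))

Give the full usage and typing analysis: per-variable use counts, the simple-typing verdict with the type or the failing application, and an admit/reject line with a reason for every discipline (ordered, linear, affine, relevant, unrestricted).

usage: v ×1, w ×2
order of uses: w, v, w
typing: the term checks, with type B → C
ordered: ✗ — repeated use of w ×2
linear: ✗ — repeated use of w ×2
affine: ✗ — repeated use of w ×2
relevant: ✓ — every one of v, w appears
unrestricted: ✓ — simply typable at B → C; W, C, E all held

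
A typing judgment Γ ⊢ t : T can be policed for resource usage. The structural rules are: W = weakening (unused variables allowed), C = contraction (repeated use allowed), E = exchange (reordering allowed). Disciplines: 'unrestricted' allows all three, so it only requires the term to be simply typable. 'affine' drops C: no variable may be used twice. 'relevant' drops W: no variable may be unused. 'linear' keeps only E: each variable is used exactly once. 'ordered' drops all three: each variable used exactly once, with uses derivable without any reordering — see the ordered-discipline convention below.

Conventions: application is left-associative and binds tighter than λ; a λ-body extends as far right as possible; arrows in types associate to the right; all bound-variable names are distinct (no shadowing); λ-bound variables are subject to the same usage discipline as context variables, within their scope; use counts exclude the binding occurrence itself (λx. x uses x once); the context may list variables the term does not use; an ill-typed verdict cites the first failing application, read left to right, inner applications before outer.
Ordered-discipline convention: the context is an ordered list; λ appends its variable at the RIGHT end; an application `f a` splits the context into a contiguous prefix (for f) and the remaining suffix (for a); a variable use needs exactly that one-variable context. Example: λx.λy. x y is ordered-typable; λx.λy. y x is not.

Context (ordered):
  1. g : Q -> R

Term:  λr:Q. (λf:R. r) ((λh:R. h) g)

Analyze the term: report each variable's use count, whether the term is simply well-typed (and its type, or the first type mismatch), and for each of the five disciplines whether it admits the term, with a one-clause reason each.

variable uses: g: 1; r (bound): 1; f (bound): 0; h (bound): 1
order of uses: r, h, g
typing: ill-typed: an argument Q -> R mismatches the expected R
ordered: ✗, not simply typable
linear: ✗, fails simple typing
affine: ✗, a type mismatch blocks all five
relevant: ✗, the type mismatch rejects it
unrestricted: ✗, not simply typable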